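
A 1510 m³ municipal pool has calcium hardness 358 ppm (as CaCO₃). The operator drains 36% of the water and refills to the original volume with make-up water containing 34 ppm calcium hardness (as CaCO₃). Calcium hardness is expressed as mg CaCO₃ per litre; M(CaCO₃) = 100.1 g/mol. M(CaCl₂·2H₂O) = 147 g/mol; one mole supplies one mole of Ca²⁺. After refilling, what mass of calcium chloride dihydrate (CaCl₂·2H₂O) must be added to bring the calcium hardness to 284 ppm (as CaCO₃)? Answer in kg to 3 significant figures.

94.6 kg

Volume: 1510 m³ = 1,510,000 L.
After draining 36% and refilling: 358 × 0.64 + 34 × 0.36 = 241.36 ppm.
Deficit to target: 284 − 241.36 = 42.64 mg/L.
As CaCO₃: 42.64 mg/L × 1,510,000 L = 64,390 g; ÷ 100.1 = 643.2 mol Ca²⁺.
Mass: 643.2 × 147 = 94,550 g.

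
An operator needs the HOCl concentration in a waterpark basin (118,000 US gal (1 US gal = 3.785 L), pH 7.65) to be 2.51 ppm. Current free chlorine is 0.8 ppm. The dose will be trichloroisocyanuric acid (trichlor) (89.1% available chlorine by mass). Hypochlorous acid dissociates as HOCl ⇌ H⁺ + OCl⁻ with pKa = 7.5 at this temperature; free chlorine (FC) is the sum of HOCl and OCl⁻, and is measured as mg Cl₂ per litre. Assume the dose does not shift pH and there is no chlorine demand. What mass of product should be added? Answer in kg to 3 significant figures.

2.63 kg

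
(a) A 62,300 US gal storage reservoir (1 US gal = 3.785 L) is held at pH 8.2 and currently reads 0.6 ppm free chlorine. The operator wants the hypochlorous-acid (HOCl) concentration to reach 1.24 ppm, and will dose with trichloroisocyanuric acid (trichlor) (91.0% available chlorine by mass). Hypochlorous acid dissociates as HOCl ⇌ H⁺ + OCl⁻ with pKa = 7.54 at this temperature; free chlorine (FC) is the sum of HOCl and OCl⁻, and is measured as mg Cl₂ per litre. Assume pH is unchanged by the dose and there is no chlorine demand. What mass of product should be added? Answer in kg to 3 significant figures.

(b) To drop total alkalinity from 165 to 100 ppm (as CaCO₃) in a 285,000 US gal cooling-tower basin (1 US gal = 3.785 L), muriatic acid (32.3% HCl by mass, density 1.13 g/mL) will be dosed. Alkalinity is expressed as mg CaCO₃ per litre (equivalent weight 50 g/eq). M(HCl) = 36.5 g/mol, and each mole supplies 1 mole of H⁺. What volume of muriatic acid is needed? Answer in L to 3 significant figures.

(a) 1.63 kg; (b) 140 L

(a) Volume: 62,300 US gal × 3.785 L/gal = 235,806 L.
(a) [OCl⁻]/[HOCl] = 10^(pH − pKa) = 10^(8.2 − 7.54) = 4.571; fraction as HOCl = 1/(1 + 4.571) = 0.1795.
(a) Free chlorine required for 1.24 ppm HOCl: 1.24 / 0.1795 = 6.908 ppm.
(a) FC to add: 6.908 − 0.6 = 6.308 mg/L as Cl₂.
(a) Cl₂ equivalent: 6.308 mg/L × 235,806 L = 1487 g.
(a) Product at 91.0% available Cl: 1487 / 0.91 = 1635 g.

(b) Volume: 285,000 US gal × 3.785 L/gal = 1,078,725 L.
(b) Alkalinity to neutralize: (165 − 100) = 65 mg/L as CaCO₃ × 1,078,725 L = 70,120 g as CaCO₃.
(b) Equivalents of H⁺ required: 70,120 ÷ 50 g/eq = 1402 eq = 1402 mol HCl.
(b) Mass of HCl: 1402 × 36.5 = 51,190 g.
(b) Mass of 32.3% solution: 51,190 / 0.323 = 158,500 g.
(b) Volume: 158,500 g ÷ 1.13 g/mL = 140,200 mL.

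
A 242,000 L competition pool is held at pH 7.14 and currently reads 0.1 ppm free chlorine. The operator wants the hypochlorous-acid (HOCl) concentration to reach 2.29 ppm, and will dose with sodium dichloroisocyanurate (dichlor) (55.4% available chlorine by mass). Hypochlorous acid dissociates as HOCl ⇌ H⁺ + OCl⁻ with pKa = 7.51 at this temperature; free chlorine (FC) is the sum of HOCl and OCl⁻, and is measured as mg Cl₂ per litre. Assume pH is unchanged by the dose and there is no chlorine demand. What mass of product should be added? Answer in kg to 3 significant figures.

1.38 kg

[OCl⁻]/[HOCl] = 10^(pH − pKa) = 10^(7.14 − 7.51) = 0.4266; fraction as HOCl = 1/(1 + 0.4266) = 0.701.
Free chlorine required for 2.29 ppm HOCl: 2.29 / 0.701 = 3.267 ppm.
FC to add: 3.267 − 0.1 = 3.167 mg/L as Cl₂.
Cl₂ equivalent: 3.167 mg/L × 242,000 L = 766.4 g.
Product at 55.4% available Cl: 766.4 / 0.554 = 1383 g.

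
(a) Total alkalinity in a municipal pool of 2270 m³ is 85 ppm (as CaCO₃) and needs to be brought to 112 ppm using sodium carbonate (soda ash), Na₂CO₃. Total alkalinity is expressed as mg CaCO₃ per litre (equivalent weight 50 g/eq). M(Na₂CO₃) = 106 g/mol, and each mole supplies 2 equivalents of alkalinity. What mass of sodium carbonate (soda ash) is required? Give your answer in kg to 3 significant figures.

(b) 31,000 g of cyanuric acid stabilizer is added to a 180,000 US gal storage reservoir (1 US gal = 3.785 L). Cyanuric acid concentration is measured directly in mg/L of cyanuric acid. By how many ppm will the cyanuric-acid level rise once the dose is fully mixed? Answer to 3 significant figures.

(a) 65.0 kg; (b) 45.5 ppm

(a) Volume: 2270 m³ = 2,270,000 L.
(a) Alkalinity to add: (112 − 85) = 27 mg/L as CaCO₃ × 2,270,000 L = 61,290 g as CaCO₃.
(a) Equivalents: 61,290 g ÷ 50 g/eq = 1226 eq.
(a) Each mole of Na₂CO₃ supplies 2 eq, so 1226 / 2 = 612.9 mol.
(a) Mass: 612.9 mol × 106 g/mol = 64,970 g.

(b) Volume: 180,000 US gal × 3.785 L/gal = 681,300 L.
(b) Rise: 31,000 g / 681,300 L × 1000 = 45.5 mg/L.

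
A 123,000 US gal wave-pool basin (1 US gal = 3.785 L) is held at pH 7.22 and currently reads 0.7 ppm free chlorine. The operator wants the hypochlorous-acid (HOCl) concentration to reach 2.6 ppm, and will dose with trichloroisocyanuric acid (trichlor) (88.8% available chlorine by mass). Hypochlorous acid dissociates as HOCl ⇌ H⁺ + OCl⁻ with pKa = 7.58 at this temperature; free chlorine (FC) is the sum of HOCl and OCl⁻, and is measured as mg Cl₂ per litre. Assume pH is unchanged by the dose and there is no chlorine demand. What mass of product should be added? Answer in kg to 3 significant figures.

1.59 kg

Volume: 123,000 US gal × 3.785 L/gal = 465,555 L.
[OCl⁻]/[HOCl] = 10^(pH − pKa) = 10^(7.22 − 7.58) = 0.4365; fraction as HOCl = 1/(1 + 0.4365) = 0.6961.
Free chlorine required for 2.6 ppm HOCl: 2.6 / 0.6961 = 3.735 ppm.
FC to add: 3.735 − 0.7 = 3.035 mg/L as Cl₂.
Cl₂ equivalent: 3.035 mg/L × 465,555 L = 1413 g.
Product at 88.8% available Cl: 1413 / 0.888 = 1591 g.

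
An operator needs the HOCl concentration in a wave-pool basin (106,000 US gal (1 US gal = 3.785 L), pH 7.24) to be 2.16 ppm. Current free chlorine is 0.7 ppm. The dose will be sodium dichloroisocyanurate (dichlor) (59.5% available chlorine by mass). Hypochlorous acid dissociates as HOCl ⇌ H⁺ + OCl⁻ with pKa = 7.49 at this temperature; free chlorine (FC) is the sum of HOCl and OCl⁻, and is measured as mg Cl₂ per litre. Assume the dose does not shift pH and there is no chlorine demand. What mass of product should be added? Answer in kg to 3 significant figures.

Volume: 106,000 US gal × 3.785 L/gal = 401,210 L.
[OCl⁻]/[HOCl] = 10^(pH − pKa) = 10^(7.24 − 7.49) = 0.5623; fraction as HOCl = 1/(1 + 0.5623) = 0.6401.
Free chlorine required for 2.16 ppm HOCl: 2.16 / 0.6401 = 3.375 ppm.
FC to add: 3.375 − 0.7 = 2.675 mg/L as Cl₂.
Cl₂ equivalent: 2.675 mg/L × 401,210 L = 1073 g.
Product at 59.5% available Cl: 1073 / 0.595 = 1804 g.

1.80 kg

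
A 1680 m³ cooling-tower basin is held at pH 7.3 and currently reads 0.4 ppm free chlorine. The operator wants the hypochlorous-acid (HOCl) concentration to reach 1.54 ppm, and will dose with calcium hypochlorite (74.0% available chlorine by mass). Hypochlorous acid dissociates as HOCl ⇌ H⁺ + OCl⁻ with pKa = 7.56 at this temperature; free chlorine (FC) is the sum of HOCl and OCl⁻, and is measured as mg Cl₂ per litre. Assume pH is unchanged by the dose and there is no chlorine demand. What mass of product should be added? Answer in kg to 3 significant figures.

4.51 kg

Volume: 1680 m³ = 1,680,000 L.
[OCl⁻]/[HOCl] = 10^(pH − pKa) = 10^(7.3 − 7.56) = 0.5495; fraction as HOCl = 1/(1 + 0.5495) = 0.6454.
Free chlorine required for 1.54 ppm HOCl: 1.54 / 0.6454 = 2.386 ppm.
FC to add: 2.386 − 0.4 = 1.986 mg/L as Cl₂.
Cl₂ equivalent: 1.986 mg/L × 1,680,000 L = 3337 g.
Product at 74.0% available Cl: 3337 / 0.74 = 4509 g.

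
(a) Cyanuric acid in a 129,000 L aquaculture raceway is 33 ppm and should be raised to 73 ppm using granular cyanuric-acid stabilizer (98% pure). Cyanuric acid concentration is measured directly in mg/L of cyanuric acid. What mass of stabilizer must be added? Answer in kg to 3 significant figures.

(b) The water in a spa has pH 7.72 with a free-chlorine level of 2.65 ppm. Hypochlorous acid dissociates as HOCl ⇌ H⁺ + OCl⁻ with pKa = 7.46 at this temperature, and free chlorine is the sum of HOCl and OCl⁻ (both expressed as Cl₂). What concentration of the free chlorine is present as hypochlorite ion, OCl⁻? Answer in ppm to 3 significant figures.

(a) 5.27 kg; (b) 1.71 ppm

(a) CYA to add: (73 − 33) = 40 mg/L × 129,000 L = 5160 g cyanuric acid.
(a) At 98% purity: 5160 / 0.98 = 5265 g product.

(b) [OCl⁻]/[HOCl] = 10^(pH − pKa) = 10^(7.72 − 7.46) = 10^0.26 = 1.82.
(b) Fraction as HOCl = 1 / (1 + 1.82) = 0.3546.
(b) OCl⁻ = (1 − 0.3546) × 2.65 ppm = 1.71 ppm.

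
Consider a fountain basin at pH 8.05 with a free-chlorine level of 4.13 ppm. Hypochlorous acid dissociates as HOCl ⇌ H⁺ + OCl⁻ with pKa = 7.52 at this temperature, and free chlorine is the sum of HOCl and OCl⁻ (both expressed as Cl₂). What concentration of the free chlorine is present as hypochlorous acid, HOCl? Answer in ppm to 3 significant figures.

0.941 ppm

[OCl⁻]/[HOCl] = 10^(pH − pKa) = 10^(8.05 − 7.52) = 10^0.53 = 3.388.
Fraction as HOCl = 1 / (1 + 3.388) = 0.2279.
HOCl = 0.2279 × 4.13 ppm = 0.9411 ppm.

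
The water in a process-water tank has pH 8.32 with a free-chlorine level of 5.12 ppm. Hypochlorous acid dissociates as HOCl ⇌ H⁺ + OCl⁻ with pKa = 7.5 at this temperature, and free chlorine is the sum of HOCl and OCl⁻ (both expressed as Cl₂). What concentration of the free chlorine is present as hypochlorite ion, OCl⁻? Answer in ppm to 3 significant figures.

[OCl⁻]/[HOCl] = 10^(pH − pKa) = 10^(8.32 − 7.5) = 10^0.82 = 6.607.
Fraction as HOCl = 1 / (1 + 6.607) = 0.1315.
OCl⁻ = (1 − 0.1315) × 5.12 ppm = 4.447 ppm.

4.45 ppm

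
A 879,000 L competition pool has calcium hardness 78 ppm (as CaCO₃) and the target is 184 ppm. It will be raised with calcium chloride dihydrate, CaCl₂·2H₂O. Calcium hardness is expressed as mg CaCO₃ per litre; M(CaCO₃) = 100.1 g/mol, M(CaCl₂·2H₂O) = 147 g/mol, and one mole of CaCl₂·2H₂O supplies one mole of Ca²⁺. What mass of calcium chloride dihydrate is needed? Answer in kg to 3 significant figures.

137 kg

Hardness to add: (184 − 78) = 106 mg/L as CaCO₃ × 879,000 L = 93,170 g as CaCO₃.
Moles of Ca²⁺ (1 mol Ca²⁺ ≡ 1 mol CaCO₃): 93,170 / 100.1 g/mol = 930.8 mol.
Mass of CaCl₂·2H₂O: 930.8 × 147 = 136,800 g.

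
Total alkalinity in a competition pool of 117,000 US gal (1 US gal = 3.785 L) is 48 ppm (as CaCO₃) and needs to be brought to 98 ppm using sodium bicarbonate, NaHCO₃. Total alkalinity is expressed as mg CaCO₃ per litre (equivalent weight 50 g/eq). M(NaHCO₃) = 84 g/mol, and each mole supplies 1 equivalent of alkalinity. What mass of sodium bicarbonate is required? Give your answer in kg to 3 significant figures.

Volume: 117,000 US gal × 3.785 L/gal = 442,845 L.
Alkalinity to add: (98 − 48) = 50 mg/L as CaCO₃ × 442,845 L = 22,140 g as CaCO₃.
Equivalents: 22,140 g ÷ 50 g/eq = 442.8 eq.
NaHCO₃ supplies 1 eq per mole → 442.8 mol.
Mass: 442.8 mol × 84 g/mol = 37,200 g.

37.2 kg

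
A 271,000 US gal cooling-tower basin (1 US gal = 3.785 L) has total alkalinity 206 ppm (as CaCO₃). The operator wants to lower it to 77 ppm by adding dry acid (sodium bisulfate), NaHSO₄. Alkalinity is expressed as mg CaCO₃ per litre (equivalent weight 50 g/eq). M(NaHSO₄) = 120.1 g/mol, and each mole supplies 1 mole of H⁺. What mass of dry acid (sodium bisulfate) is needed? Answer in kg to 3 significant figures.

318 kg

Volume: 271,000 US gal × 3.785 L/gal = 1,025,735 L.
Alkalinity to neutralize: (206 − 77) = 129 mg/L as CaCO₃ × 1,025,735 L = 132,300 g as CaCO₃.
Equivalents of H⁺ required: 132,300 ÷ 50 g/eq = 2646 eq = 2646 mol NaHSO₄.
Mass of NaHSO₄: 2646 × 120.1 = 317,800 g.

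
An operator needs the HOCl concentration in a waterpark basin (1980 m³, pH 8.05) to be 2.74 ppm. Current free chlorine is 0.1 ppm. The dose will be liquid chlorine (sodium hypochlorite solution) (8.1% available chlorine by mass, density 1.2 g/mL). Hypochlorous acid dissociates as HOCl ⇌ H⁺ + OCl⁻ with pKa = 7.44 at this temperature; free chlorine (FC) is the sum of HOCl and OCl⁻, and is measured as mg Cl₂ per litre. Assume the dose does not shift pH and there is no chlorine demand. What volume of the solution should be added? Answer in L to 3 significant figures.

281 L

Volume: 1980 m³ = 1,980,000 L.
[OCl⁻]/[HOCl] = 10^(pH − pKa) = 10^(8.05 − 7.44) = 4.074; fraction as HOCl = 1/(1 + 4.074) = 0.1971.
Free chlorine required for 2.74 ppm HOCl: 2.74 / 0.1971 = 13.9 ppm.
FC to add: 13.9 − 0.1 = 13.8 mg/L as Cl₂.
Cl₂ equivalent: 13.8 mg/L × 1,980,000 L = 27,330 g.
Product at 8.1% available Cl: 27,330 / 0.081 = 337,400 g.
Volume: 337,400 g ÷ 1.2 g/mL = 281,200 mL.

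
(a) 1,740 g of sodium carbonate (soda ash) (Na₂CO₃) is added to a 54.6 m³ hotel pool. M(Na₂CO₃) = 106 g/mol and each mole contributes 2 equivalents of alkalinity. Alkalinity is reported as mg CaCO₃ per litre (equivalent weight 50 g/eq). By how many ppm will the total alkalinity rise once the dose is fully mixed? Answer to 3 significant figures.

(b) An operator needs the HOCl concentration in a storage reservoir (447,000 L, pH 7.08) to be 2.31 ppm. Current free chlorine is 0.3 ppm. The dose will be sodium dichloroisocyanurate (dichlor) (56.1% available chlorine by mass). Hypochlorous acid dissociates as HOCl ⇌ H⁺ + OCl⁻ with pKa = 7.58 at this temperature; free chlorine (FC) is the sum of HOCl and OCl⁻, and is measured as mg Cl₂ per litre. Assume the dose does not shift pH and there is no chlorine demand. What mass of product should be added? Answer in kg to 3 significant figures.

(a) 30.1 ppm; (b) 2.18 kg

(a) Volume: 54.6 m³ = 54,600 L.
(a) Moles of Na₂CO₃: 1,740 g ÷ 106 g/mol = 16.42 mol → 32.83 eq of alkalinity.
(a) As CaCO₃: 32.83 eq × 50 g/eq = 1642 g.
(a) Rise: 1642 g / 54,600 L × 1000 = 30.06 mg/L.

(b) [OCl⁻]/[HOCl] = 10^(pH − pKa) = 10^(7.08 − 7.58) = 0.3162; fraction as HOCl = 1/(1 + 0.3162) = 0.7597.
(b) Free chlorine required for 2.31 ppm HOCl: 2.31 / 0.7597 = 3.04 ppm.
(b) FC to add: 3.04 − 0.3 = 2.74 mg/L as Cl₂.
(b) Cl₂ equivalent: 2.74 mg/L × 447,000 L = 1225 g.
(b) Product at 56.1% available Cl: 1225 / 0.561 = 2184 g.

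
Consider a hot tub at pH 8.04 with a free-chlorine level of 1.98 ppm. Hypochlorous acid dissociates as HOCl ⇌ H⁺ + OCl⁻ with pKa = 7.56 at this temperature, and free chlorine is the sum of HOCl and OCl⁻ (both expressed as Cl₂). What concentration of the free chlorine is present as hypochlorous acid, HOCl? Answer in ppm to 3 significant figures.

[OCl⁻]/[HOCl] = 10^(pH − pKa) = 10^(8.04 − 7.56) = 10^0.48 = 3.02.
Fraction as HOCl = 1 / (1 + 3.02) = 0.2488.
HOCl = 0.2488 × 1.98 ppm = 0.4925 ppm.

0.493 ppm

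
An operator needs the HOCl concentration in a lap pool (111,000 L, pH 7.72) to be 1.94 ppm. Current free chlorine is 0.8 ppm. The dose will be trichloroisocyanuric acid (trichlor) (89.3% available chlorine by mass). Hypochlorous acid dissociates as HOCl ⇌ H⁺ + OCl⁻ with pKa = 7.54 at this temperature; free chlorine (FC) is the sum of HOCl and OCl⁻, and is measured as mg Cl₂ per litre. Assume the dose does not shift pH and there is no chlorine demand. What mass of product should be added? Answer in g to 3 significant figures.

507 g

[OCl⁻]/[HOCl] = 10^(pH − pKa) = 10^(7.72 − 7.54) = 1.514; fraction as HOCl = 1/(1 + 1.514) = 0.3978.
Free chlorine required for 1.94 ppm HOCl: 1.94 / 0.3978 = 4.876 ppm.
FC to add: 4.876 − 0.8 = 4.076 mg/L as Cl₂.
Cl₂ equivalent: 4.076 mg/L × 111,000 L = 452.5 g.
Product at 89.3% available Cl: 452.5 / 0.893 = 506.7 g.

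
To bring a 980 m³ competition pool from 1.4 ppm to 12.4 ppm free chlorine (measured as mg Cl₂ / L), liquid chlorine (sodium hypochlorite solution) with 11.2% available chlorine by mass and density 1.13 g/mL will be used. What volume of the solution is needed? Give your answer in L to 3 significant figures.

85.2 L

Volume: 980 m³ = 980,000 L.
Chlorine deficit: 12.4 − 1.4 = 11 ppm = 11 mg/L as Cl₂.
Cl₂ equivalent needed: 11 mg/L × 980,000 L = 10,780,000 mg = 10,780 g.
Product at 11.2% available chlorine: 10,780 / 0.112 = 96,250 g.
Volume at density 1.13 g/mL: 96,250 g ÷ 1.13 g/mL = 85,180 mL.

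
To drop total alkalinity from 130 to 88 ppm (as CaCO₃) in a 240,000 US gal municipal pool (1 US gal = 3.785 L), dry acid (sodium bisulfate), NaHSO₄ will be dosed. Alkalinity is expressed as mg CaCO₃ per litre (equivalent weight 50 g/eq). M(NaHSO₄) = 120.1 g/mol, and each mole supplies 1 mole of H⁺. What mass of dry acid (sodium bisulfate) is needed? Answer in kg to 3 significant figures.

Volume: 240,000 US gal × 3.785 L/gal = 908,400 L.
Alkalinity to neutralize: (130 − 88) = 42 mg/L as CaCO₃ × 908,400 L = 38,150 g as CaCO₃.
Equivalents of H⁺ required: 38,150 ÷ 50 g/eq = 763.1 eq = 763.1 mol NaHSO₄.
Mass of NaHSO₄: 763.1 × 120.1 = 91,640 g.

91.6 kg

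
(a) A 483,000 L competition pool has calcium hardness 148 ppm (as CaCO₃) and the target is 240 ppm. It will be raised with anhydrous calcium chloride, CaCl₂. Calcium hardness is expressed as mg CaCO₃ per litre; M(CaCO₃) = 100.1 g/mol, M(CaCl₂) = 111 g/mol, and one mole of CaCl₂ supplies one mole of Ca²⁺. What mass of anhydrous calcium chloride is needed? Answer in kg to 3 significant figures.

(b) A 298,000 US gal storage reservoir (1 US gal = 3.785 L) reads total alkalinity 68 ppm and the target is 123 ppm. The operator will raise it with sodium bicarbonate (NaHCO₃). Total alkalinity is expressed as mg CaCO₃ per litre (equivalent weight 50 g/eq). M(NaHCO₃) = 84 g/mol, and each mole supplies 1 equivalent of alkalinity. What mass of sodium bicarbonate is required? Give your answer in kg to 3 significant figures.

(a) 49.3 kg; (b) 104 kg

(a) Hardness to add: (240 − 148) = 92 mg/L as CaCO₃ × 483,000 L = 44,440 g as CaCO₃.
(a) Moles of Ca²⁺ (1 mol Ca²⁺ ≡ 1 mol CaCO₃): 44,440 / 100.1 g/mol = 443.9 mol.
(a) Mass of CaCl₂: 443.9 × 111 = 49,270 g.

(b) Volume: 298,000 US gal × 3.785 L/gal = 1,127,930 L.
(b) Alkalinity to add: (123 − 68) = 55 mg/L as CaCO₃ × 1,127,930 L = 62,040 g as CaCO₃.
(b) Equivalents: 62,040 g ÷ 50 g/eq = 1241 eq.
(b) NaHCO₃ supplies 1 eq per mole → 1241 mol.
(b) Mass: 1241 mol × 84 g/mol = 104,200 g.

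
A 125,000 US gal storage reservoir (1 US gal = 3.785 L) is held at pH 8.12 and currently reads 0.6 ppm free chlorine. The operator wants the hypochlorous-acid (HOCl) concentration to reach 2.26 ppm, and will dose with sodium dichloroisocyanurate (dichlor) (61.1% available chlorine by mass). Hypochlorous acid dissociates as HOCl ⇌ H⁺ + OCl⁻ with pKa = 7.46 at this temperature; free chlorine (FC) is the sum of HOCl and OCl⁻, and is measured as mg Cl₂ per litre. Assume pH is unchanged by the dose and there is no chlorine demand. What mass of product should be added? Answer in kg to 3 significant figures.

9.28 kg

Volume: 125,000 US gal × 3.785 L/gal = 473,125 L.
[OCl⁻]/[HOCl] = 10^(pH − pKa) = 10^(8.12 − 7.46) = 4.571; fraction as HOCl = 1/(1 + 4.571) = 0.1795.
Free chlorine required for 2.26 ppm HOCl: 2.26 / 0.1795 = 12.59 ppm.
FC to add: 12.59 − 0.6 = 11.99 mg/L as Cl₂.
Cl₂ equivalent: 11.99 mg/L × 473,125 L = 5673 g.
Product at 61.1% available Cl: 5673 / 0.611 = 9285 g.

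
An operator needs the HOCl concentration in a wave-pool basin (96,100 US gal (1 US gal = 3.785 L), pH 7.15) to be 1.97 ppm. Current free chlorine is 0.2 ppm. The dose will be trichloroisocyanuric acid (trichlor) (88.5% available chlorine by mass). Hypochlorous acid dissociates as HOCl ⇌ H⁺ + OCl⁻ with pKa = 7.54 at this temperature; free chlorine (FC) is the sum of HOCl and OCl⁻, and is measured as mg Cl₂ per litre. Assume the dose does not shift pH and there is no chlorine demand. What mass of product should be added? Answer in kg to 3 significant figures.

Volume: 96,100 US gal × 3.785 L/gal = 363,738 L.
[OCl⁻]/[HOCl] = 10^(pH − pKa) = 10^(7.15 − 7.54) = 0.4074; fraction as HOCl = 1/(1 + 0.4074) = 0.7105.
Free chlorine required for 1.97 ppm HOCl: 1.97 / 0.7105 = 2.773 ppm.
FC to add: 2.773 − 0.2 = 2.573 mg/L as Cl₂.
Cl₂ equivalent: 2.573 mg/L × 363,738 L = 935.7 g.
Product at 88.5% available Cl: 935.7 / 0.885 = 1057 g.

1.06 kg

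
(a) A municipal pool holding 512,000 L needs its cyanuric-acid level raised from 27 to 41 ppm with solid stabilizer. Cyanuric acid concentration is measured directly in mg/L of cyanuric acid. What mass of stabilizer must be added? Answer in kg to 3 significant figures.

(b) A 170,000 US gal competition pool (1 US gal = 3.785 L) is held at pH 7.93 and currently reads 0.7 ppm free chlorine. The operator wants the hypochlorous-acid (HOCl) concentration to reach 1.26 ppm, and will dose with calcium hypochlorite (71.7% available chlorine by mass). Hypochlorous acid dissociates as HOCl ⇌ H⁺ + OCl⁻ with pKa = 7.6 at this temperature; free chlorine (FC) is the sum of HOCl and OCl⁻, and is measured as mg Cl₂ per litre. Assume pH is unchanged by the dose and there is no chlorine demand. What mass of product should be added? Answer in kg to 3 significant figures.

(a) 7.17 kg; (b) 2.92 kg

(a) CYA to add: (41 − 27) = 14 mg/L × 512,000 L = 7168 g cyanuric acid.

(b) Volume: 170,000 US gal × 3.785 L/gal = 643,450 L.
(b) [OCl⁻]/[HOCl] = 10^(pH − pKa) = 10^(7.93 − 7.6) = 2.138; fraction as HOCl = 1/(1 + 2.138) = 0.3187.
(b) Free chlorine required for 1.26 ppm HOCl: 1.26 / 0.3187 = 3.954 ppm.
(b) FC to add: 3.954 − 0.7 = 3.254 mg/L as Cl₂.
(b) Cl₂ equivalent: 3.254 mg/L × 643,450 L = 2094 g.
(b) Product at 71.7% available Cl: 2094 / 0.717 = 2920 g.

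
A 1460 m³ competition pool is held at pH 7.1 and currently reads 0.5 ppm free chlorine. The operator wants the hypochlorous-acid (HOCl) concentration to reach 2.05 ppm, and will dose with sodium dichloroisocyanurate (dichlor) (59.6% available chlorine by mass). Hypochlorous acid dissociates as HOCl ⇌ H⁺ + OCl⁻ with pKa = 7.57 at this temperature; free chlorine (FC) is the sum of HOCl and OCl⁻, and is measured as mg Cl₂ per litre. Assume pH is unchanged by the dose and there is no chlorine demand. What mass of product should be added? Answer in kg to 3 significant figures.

Volume: 1460 m³ = 1,460,000 L.
[OCl⁻]/[HOCl] = 10^(pH − pKa) = 10^(7.1 − 7.57) = 0.3388; fraction as HOCl = 1/(1 + 0.3388) = 0.7469.
Free chlorine required for 2.05 ppm HOCl: 2.05 / 0.7469 = 2.745 ppm.
FC to add: 2.745 − 0.5 = 2.245 mg/L as Cl₂.
Cl₂ equivalent: 2.245 mg/L × 1,460,000 L = 3277 g.
Product at 59.6% available Cl: 3277 / 0.596 = 5499 g.

5.50 kg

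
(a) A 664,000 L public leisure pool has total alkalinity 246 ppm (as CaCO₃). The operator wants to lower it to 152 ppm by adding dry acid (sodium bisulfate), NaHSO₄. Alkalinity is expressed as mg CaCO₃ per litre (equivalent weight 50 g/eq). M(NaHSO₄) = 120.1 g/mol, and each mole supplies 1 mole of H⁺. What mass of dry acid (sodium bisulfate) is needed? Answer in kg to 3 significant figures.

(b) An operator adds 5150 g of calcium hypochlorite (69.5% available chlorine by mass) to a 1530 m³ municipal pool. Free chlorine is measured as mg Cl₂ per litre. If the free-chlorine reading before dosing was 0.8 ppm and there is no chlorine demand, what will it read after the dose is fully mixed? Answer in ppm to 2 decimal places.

(a) Alkalinity to neutralize: (246 − 152) = 94 mg/L as CaCO₃ × 664,000 L = 62,420 g as CaCO₃.
(a) Equivalents of H⁺ required: 62,420 ÷ 50 g/eq = 1248 eq = 1248 mol NaHSO₄.
(a) Mass of NaHSO₄: 1248 × 120.1 = 149,900 g.

(b) Volume: 1530 m³ = 1,530,000 L.
(b) Available chlorine delivered: 5150 g × 0.695 = 3579 g as Cl₂.
(b) Concentration rise: 3579 g / 1,530,000 L = 2.339 mg/L = 2.34 ppm.
(b) Final FC: 0.8 + 2.34 = 3.14 ppm.

(a) 150 kg; (b) 3.14 ppm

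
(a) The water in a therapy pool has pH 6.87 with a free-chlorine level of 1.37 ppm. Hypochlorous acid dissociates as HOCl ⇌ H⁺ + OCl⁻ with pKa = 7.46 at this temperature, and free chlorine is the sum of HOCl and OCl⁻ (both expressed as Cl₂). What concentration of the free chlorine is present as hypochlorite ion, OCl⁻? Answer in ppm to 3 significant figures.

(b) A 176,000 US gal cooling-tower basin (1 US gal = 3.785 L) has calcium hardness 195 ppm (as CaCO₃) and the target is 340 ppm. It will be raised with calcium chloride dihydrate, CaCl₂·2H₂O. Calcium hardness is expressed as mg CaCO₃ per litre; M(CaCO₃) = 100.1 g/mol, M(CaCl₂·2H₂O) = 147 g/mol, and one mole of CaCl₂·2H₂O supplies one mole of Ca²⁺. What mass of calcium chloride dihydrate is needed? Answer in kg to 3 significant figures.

(a) [OCl⁻]/[HOCl] = 10^(pH − pKa) = 10^(6.87 − 7.46) = 10^-0.59 = 0.257.
(a) Fraction as HOCl = 1 / (1 + 0.257) = 0.7955.
(a) OCl⁻ = (1 − 0.7955) × 1.37 ppm = 0.2801 ppm.

(b) Volume: 176,000 US gal × 3.785 L/gal = 666,160 L.
(b) Hardness to add: (340 − 195) = 145 mg/L as CaCO₃ × 666,160 L = 96,590 g as CaCO₃.
(b) Moles of Ca²⁺ (1 mol Ca²⁺ ≡ 1 mol CaCO₃): 96,590 / 100.1 g/mol = 965 mol.
(b) Mass of CaCl₂·2H₂O: 965 × 147 = 141,900 g.

(a) 0.280 ppm; (b) 142 kg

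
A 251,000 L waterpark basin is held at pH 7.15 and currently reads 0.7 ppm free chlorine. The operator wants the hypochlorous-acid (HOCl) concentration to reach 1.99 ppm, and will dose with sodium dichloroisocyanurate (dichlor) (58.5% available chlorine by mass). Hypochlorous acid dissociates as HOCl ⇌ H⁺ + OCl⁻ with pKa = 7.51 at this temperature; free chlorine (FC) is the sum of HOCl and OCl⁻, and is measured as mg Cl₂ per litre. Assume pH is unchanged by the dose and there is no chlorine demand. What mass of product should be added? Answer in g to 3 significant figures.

[OCl⁻]/[HOCl] = 10^(pH − pKa) = 10^(7.15 − 7.51) = 0.4365; fraction as HOCl = 1/(1 + 0.4365) = 0.6961.
Free chlorine required for 1.99 ppm HOCl: 1.99 / 0.6961 = 2.859 ppm.
FC to add: 2.859 − 0.7 = 2.159 mg/L as Cl₂.
Cl₂ equivalent: 2.159 mg/L × 251,000 L = 541.8 g.
Product at 58.5% available Cl: 541.8 / 0.585 = 926.2 g.

926 g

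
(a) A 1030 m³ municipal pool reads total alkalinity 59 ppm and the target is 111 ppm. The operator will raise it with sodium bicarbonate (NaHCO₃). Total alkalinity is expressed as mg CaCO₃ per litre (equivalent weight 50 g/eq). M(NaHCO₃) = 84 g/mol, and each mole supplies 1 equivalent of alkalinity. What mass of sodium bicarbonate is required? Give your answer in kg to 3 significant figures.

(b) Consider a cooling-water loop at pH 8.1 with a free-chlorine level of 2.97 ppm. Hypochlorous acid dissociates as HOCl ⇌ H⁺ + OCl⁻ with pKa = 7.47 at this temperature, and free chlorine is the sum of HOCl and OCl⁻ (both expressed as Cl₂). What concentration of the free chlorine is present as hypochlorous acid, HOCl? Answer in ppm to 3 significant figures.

(a) 90.0 kg; (b) 0.564 ppm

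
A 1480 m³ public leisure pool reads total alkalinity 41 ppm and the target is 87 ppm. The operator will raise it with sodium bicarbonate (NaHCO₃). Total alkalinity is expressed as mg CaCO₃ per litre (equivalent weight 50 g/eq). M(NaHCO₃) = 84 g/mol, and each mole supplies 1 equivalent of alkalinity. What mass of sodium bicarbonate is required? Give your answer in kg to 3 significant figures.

Volume: 1480 m³ = 1,480,000 L.
Alkalinity to add: (87 − 41) = 46 mg/L as CaCO₃ × 1,480,000 L = 68,080 g as CaCO₃.
Equivalents: 68,080 g ÷ 50 g/eq = 1362 eq.
NaHCO₃ supplies 1 eq per mole → 1362 mol.
Mass: 1362 mol × 84 g/mol = 114,400 g.

114 kg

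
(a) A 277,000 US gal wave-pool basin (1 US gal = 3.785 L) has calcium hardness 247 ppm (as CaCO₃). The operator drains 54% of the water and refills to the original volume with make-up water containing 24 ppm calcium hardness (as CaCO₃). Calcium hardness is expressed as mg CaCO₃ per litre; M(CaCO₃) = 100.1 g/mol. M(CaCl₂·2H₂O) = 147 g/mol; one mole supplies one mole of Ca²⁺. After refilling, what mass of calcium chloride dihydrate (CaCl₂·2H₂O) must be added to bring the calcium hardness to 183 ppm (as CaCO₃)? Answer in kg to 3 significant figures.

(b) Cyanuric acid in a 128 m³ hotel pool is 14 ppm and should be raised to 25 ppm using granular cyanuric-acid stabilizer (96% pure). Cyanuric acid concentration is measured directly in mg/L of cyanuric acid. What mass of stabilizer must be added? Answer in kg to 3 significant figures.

(a) Volume: 277,000 US gal × 3.785 L/gal = 1,048,445 L.
(a) After draining 54% and refilling: 247 × 0.46 + 24 × 0.54 = 126.58 ppm.
(a) Deficit to target: 183 − 126.58 = 56.42 mg/L.
(a) As CaCO₃: 56.42 mg/L × 1,048,445 L = 59,150 g; ÷ 100.1 = 590.9 mol Ca²⁺.
(a) Mass: 590.9 × 147 = 86,870 g.

(b) Volume: 128 m³ = 128,000 L.
(b) CYA to add: (25 − 14) = 11 mg/L × 128,000 L = 1408 g cyanuric acid.
(b) At 96% purity: 1408 / 0.96 = 1467 g product.

(a) 86.9 kg; (b) 1.47 kg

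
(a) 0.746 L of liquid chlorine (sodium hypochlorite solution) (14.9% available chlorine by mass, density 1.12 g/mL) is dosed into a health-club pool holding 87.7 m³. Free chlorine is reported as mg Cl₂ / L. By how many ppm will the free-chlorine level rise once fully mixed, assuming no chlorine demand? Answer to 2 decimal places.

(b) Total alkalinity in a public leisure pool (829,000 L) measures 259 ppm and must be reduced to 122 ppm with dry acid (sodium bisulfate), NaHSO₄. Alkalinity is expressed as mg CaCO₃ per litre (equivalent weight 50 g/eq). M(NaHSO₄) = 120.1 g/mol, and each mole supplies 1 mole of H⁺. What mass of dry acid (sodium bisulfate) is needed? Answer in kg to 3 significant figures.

(a) 1.42 ppm; (b) 273 kg

(a) Volume: 87.7 m³ = 87,700 L.
(a) Mass of solution: 0.746 L × 1000 mL/L × 1.12 g/mL = 835.5 g.
(a) Available chlorine delivered: 835.5 g × 0.149 = 124.5 g as Cl₂.
(a) Concentration rise: 124.5 g / 87,700 L = 1.42 mg/L = 1.42 ppm.

(b) Alkalinity to neutralize: (259 − 122) = 137 mg/L as CaCO₃ × 829,000 L = 113,600 g as CaCO₃.
(b) Equivalents of H⁺ required: 113,600 ÷ 50 g/eq = 2271 eq = 2271 mol NaHSO₄.
(b) Mass of NaHSO₄: 2271 × 120.1 = 272,800 g.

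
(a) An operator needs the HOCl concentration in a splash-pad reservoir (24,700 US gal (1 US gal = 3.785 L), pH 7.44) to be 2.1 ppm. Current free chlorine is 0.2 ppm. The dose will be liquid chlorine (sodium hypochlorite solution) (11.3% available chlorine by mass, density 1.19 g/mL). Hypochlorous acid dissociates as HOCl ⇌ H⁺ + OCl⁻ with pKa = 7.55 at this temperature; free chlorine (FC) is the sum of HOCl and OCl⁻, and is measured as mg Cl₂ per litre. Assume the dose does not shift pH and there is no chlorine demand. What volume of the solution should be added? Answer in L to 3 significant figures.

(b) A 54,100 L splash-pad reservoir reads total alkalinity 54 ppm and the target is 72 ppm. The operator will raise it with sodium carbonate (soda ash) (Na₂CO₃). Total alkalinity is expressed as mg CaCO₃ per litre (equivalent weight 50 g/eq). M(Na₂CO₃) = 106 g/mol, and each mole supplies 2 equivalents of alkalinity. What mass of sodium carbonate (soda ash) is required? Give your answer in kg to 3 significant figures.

(a) 2.45 L; (b) 1.03 kg

(a) Volume: 24,700 US gal × 3.785 L/gal = 93,490 L.
(a) [OCl⁻]/[HOCl] = 10^(pH − pKa) = 10^(7.44 − 7.55) = 0.7762; fraction as HOCl = 1/(1 + 0.7762) = 0.563.
(a) Free chlorine required for 2.1 ppm HOCl: 2.1 / 0.563 = 3.73 ppm.
(a) FC to add: 3.73 − 0.2 = 3.53 mg/L as Cl₂.
(a) Cl₂ equivalent: 3.53 mg/L × 93,490 L = 330 g.
(a) Product at 11.3% available Cl: 330 / 0.113 = 2921 g.
(a) Volume: 2921 g ÷ 1.19 g/mL = 2454 mL.

(b) Alkalinity to add: (72 − 54) = 18 mg/L as CaCO₃ × 54,100 L = 973.8 g as CaCO₃.
(b) Equivalents: 973.8 g ÷ 50 g/eq = 19.48 eq.
(b) Each mole of Na₂CO₃ supplies 2 eq, so 19.48 / 2 = 9.738 mol.
(b) Mass: 9.738 mol × 106 g/mol = 1032 g.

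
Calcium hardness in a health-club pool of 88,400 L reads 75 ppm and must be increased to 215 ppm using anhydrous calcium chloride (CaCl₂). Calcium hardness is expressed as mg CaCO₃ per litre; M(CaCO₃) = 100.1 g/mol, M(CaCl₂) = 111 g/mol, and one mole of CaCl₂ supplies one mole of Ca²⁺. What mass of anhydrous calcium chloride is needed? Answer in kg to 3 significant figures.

13.7 kg

Hardness to add: (215 − 75) = 140 mg/L as CaCO₃ × 88,400 L = 12,380 g as CaCO₃.
Moles of Ca²⁺ (1 mol Ca²⁺ ≡ 1 mol CaCO₃): 12,380 / 100.1 g/mol = 123.6 mol.
Mass of CaCl₂: 123.6 × 111 = 13,720 g.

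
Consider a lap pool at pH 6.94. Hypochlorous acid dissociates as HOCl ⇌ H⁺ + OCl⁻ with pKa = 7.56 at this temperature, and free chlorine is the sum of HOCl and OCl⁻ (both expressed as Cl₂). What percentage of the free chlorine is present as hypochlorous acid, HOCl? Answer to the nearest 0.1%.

[OCl⁻]/[HOCl] = 10^(pH − pKa) = 10^(6.94 − 7.56) = 10^-0.62 = 0.2399.
Fraction as HOCl = 1 / (1 + 0.2399) = 0.8065.

80.7%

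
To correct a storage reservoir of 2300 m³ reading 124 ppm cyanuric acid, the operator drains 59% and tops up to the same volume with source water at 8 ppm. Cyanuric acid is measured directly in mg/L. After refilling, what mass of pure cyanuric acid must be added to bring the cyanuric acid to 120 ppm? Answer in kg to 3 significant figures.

148 kg

Volume: 2300 m³ = 2,300,000 L.
After draining 59% and refilling: 124 × 0.41 + 8 × 0.59 = 55.56 ppm.
Deficit to target: 120 − 55.56 = 64.44 mg/L.
Mass: 64.44 mg/L × 2,300,000 L = 148,200 g cyanuric acid.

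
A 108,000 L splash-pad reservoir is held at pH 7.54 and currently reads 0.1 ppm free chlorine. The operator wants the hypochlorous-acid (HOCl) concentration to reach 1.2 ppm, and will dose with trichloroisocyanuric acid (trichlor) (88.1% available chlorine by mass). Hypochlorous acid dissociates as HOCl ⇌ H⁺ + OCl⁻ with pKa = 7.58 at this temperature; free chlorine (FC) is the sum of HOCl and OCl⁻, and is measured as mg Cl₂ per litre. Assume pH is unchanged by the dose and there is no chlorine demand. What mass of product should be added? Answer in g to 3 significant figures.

269 g

[OCl⁻]/[HOCl] = 10^(pH − pKa) = 10^(7.54 − 7.58) = 0.912; fraction as HOCl = 1/(1 + 0.912) = 0.523.
Free chlorine required for 1.2 ppm HOCl: 1.2 / 0.523 = 2.294 ppm.
FC to add: 2.294 − 0.1 = 2.194 mg/L as Cl₂.
Cl₂ equivalent: 2.194 mg/L × 108,000 L = 237 g.
Product at 88.1% available Cl: 237 / 0.881 = 269 g.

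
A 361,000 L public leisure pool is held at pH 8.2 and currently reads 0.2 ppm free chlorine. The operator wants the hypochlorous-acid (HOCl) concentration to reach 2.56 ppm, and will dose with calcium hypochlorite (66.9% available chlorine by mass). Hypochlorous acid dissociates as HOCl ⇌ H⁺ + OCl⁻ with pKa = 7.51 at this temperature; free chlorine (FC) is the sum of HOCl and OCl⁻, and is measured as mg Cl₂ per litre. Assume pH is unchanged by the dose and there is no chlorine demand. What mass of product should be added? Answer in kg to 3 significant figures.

8.04 kg

[OCl⁻]/[HOCl] = 10^(pH − pKa) = 10^(8.2 − 7.51) = 4.898; fraction as HOCl = 1/(1 + 4.898) = 0.1696.
Free chlorine required for 2.56 ppm HOCl: 2.56 / 0.1696 = 15.1 ppm.
FC to add: 15.1 − 0.2 = 14.9 mg/L as Cl₂.
Cl₂ equivalent: 14.9 mg/L × 361,000 L = 5378 g.
Product at 66.9% available Cl: 5378 / 0.669 = 8039 g.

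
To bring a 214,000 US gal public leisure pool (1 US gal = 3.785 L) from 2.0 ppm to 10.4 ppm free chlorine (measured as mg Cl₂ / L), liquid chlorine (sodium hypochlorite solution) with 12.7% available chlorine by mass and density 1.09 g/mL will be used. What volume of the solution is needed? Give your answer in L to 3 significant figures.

49.2 L

Volume: 214,000 US gal × 3.785 L/gal = 809,990 L.
Chlorine deficit: 10.4 − 2.0 = 8.4 ppm = 8.4 mg/L as Cl₂.
Cl₂ equivalent needed: 8.4 mg/L × 809,990 L = 6,804,000 mg = 6804 g.
Product at 12.7% available chlorine: 6804 / 0.127 = 53,570 g.
Volume at density 1.09 g/mL: 53,570 g ÷ 1.09 g/mL = 49,150 mL.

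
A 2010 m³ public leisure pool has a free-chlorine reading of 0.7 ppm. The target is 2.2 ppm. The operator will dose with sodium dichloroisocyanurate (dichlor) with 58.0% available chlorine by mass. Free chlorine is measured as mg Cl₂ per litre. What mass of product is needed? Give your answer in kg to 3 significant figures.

Volume: 2010 m³ = 2,010,000 L.
Chlorine deficit: 2.2 − 0.7 = 1.5 ppm = 1.5 mg/L as Cl₂.
Cl₂ equivalent needed: 1.5 mg/L × 2,010,000 L = 3,015,000 mg = 3015 g.
Product at 58.0% available chlorine: 3015 / 0.58 = 5198 g.

5.20 kg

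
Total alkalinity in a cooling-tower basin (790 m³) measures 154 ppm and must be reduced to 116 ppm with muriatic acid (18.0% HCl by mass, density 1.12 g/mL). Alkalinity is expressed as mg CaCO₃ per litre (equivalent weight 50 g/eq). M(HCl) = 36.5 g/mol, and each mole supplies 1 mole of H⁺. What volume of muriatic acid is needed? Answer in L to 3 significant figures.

Volume: 790 m³ = 790,000 L.
Alkalinity to neutralize: (154 − 116) = 38 mg/L as CaCO₃ × 790,000 L = 30,020 g as CaCO₃.
Equivalents of H⁺ required: 30,020 ÷ 50 g/eq = 600.4 eq = 600.4 mol HCl.
Mass of HCl: 600.4 × 36.5 = 21,910 g.
Mass of 18.0% solution: 21,910 / 0.18 = 121,700 g.
Volume: 121,700 g ÷ 1.12 g/mL = 108,700 mL.

109 L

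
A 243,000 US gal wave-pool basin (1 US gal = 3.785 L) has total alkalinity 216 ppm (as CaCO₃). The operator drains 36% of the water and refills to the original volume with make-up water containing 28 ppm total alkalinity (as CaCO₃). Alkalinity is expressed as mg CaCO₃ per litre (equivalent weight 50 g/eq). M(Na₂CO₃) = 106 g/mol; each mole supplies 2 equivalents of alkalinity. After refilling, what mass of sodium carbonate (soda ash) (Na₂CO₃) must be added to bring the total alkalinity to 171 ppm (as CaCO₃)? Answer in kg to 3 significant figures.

22.1 kg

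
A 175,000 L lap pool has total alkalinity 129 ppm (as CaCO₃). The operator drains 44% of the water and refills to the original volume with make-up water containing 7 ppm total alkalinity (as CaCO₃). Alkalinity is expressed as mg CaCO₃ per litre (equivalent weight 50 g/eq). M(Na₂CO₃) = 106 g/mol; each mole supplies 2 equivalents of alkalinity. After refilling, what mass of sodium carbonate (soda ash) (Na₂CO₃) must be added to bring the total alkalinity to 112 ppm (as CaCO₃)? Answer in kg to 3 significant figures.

6.80 kg

After draining 44% and refilling: 129 × 0.56 + 7 × 0.44 = 75.32 ppm.
Deficit to target: 112 − 75.32 = 36.68 mg/L.
As CaCO₃: 36.68 mg/L × 175,000 L = 6419 g; ÷ 50 g/eq ÷ 2 = 64.19 mol Na₂CO₃.
Mass: 64.19 × 106 = 6804 g.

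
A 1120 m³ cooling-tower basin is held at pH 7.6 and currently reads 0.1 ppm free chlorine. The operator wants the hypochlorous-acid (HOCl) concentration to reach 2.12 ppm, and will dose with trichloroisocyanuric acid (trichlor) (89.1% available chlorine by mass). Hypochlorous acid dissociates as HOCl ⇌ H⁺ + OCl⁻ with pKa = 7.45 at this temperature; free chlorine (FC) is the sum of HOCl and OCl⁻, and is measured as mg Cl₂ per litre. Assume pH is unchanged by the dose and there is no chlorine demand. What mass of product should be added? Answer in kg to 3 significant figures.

6.30 kg

Volume: 1120 m³ = 1,120,000 L.
[OCl⁻]/[HOCl] = 10^(pH − pKa) = 10^(7.6 − 7.45) = 1.413; fraction as HOCl = 1/(1 + 1.413) = 0.4145.
Free chlorine required for 2.12 ppm HOCl: 2.12 / 0.4145 = 5.115 ppm.
FC to add: 5.115 − 0.1 = 5.015 mg/L as Cl₂.
Cl₂ equivalent: 5.015 mg/L × 1,120,000 L = 5616 g.
Product at 89.1% available Cl: 5616 / 0.891 = 6303 g.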